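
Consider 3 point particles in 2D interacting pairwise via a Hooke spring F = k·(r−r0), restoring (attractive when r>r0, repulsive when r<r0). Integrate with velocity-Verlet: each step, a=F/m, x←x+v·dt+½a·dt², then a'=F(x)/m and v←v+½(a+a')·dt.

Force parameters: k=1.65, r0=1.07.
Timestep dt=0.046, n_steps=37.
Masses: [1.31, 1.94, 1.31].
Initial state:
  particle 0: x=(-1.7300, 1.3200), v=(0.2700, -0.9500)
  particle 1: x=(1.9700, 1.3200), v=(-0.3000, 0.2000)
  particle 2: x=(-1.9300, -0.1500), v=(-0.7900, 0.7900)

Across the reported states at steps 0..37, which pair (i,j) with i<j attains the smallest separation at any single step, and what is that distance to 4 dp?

step 0: x0=(-1.7300, 1.3200) x1=(1.9700, 1.3200) x2=(-1.9300, -0.1500)
step 1: x0=(-1.7141, 1.2758) x1=(1.9512, 1.3282) x2=(-1.9624, -0.1117)
step 2: x0=(-1.6915, 1.2307) x1=(1.9225, 1.3344) x2=(-1.9869, -0.0696)
step 3: x0=(-1.6623, 1.1852) x1=(1.8841, 1.3387) x2=(-2.0035, -0.0240)
step 4: x0=(-1.6266, 1.1395) x1=(1.8359, 1.3409) x2=(-2.0123, 0.0247)
step 5: x0=(-1.5846, 1.0938) x1=(1.7784, 1.3411) x2=(-2.0134, 0.0763)
step 6: x0=(-1.5365, 1.0486) x1=(1.7117, 1.3393) x2=(-2.0071, 0.1304)
step 7: x0=(-1.4826, 1.0039) x1=(1.6363, 1.3356) x2=(-1.9937, 0.1868)
step 8: x0=(-1.4230, 0.9601) x1=(1.5524, 1.3301) x2=(-1.9734, 0.2451)
step 9: x0=(-1.3581, 0.9173) x1=(1.4606, 1.3227) x2=(-1.9468, 0.3052)
step 10: x0=(-1.2881, 0.8755) x1=(1.3614, 1.3135) x2=(-1.9142, 0.3667)
step 11: x0=(-1.2133, 0.8349) x1=(1.2552, 1.3028) x2=(-1.8761, 0.4295)
step 12: x0=(-1.1340, 0.7955) x1=(1.1427, 1.2905) x2=(-1.8332, 0.4934)
step 13: x0=(-1.0507, 0.7570) x1=(1.0245, 1.2768) x2=(-1.7858, 0.5584)
step 14: x0=(-0.9638, 0.7195) x1=(0.9012, 1.2618) x2=(-1.7344, 0.6244)
step 15: x0=(-0.8740, 0.6827) x1=(0.7736, 1.2456) x2=(-1.6796, 0.6914)
step 16: x0=(-0.7817, 0.6465) x1=(0.6423, 1.2285) x2=(-1.6218, 0.7592)
step 17: x0=(-0.6877, 0.6107) x1=(0.5080, 1.2107) x2=(-1.5613, 0.8277)
step 18: x0=(-0.5926, 0.5751) x1=(0.3714, 1.1922) x2=(-1.4985, 0.8969)
step 19: x0=(-0.4971, 0.5395) x1=(0.2333, 1.1735) x2=(-1.4338, 0.9665)
step 20: x0=(-0.4016, 0.5037) x1=(0.0942, 1.1547) x2=(-1.3676, 1.0363)
step 21: x0=(-0.3067, 0.4674) x1=(-0.0453, 1.1363) x2=(-1.3003, 1.1062)
step 22: x0=(-0.2124, 0.4304) x1=(-0.1849, 1.1184) x2=(-1.2322, 1.1759)
step 23: x0=(-0.1185, 0.3926) x1=(-0.3245, 1.1013) x2=(-1.1638, 1.2454)
step 24: x0=(-0.0249, 0.3545) x1=(-0.4638, 1.0846) x2=(-1.0954, 1.3144)
step 25: x0=(0.0682, 0.3166) x1=(-0.6027, 1.0680) x2=(-1.0272, 1.3832)
step 26: x0=(0.1606, 0.2793) x1=(-0.7408, 1.0509) x2=(-0.9593, 1.4520)
step 27: x0=(0.2517, 0.2434) x1=(-0.8783, 1.0328) x2=(-0.8912, 1.5211)
step 28: x0=(0.3410, 0.2091) x1=(-1.0153, 1.0132) x2=(-0.8220, 1.5906)
step 29: x0=(0.4279, 0.1771) x1=(-1.1518, 0.9924) x2=(-0.7511, 1.6597)
step 30: x0=(0.5117, 0.1477) x1=(-1.2874, 0.9706) x2=(-0.6785, 1.7277)
step 31: x0=(0.5918, 0.1212) x1=(-1.4216, 0.9479) x2=(-0.6042, 1.7940)
step 32: x0=(0.6678, 0.0979) x1=(-1.5538, 0.9247) x2=(-0.5286, 1.8580)
step 33: x0=(0.7388, 0.0782) x1=(-1.6835, 0.9010) x2=(-0.4521, 1.9190)
step 34: x0=(0.8045, 0.0623) x1=(-1.8099, 0.8770) x2=(-0.3750, 1.9767)
step 35: x0=(0.8643, 0.0504) x1=(-1.9323, 0.8530) x2=(-0.2978, 2.0305)
step 36: x0=(0.9178, 0.0427) x1=(-2.0502, 0.8290) x2=(-0.2210, 2.0799)
step 37: x0=(0.9644, 0.0392) x1=(-2.1629, 0.8053) x2=(-0.1451, 2.1248)

pair (1,2), distance 0.4567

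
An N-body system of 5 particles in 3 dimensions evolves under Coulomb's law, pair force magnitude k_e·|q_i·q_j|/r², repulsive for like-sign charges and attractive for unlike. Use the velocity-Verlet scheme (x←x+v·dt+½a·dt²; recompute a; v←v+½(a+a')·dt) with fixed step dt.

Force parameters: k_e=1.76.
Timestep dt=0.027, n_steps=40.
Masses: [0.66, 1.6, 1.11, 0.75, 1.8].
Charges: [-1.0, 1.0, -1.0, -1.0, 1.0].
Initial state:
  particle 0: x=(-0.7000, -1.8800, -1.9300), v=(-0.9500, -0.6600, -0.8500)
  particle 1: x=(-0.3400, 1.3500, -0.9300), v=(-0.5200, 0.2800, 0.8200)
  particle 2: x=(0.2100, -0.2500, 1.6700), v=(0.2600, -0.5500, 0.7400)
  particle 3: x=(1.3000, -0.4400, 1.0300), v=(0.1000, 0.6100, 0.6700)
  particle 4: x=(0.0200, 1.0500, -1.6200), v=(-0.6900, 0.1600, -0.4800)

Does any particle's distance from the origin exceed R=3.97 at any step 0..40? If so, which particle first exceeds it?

step 0: x0=(-0.7000, -1.8800, -1.9300) x1=(-0.3400, 1.3500, -0.9300) x2=(0.2100, -0.2500, 1.6700) x3=(1.3000, -0.4400, 1.0300) x4=(0.0200, 1.0500, -1.6200)
step 1: x0=(-0.7257, -1.8977, -1.9530) x1=(-0.3543, 1.3577, -0.9073) x2=(0.2167, -0.2647, 1.6901) x3=(1.3031, -0.4235, 1.0478) x4=(0.0016, 1.0541, -1.6333)
step 2: x0=(-0.7514, -1.9151, -1.9762) x1=(-0.3689, 1.3656, -0.8837) x2=(0.2228, -0.2793, 1.7104) x3=(1.3070, -0.4069, 1.0648) x4=(-0.0164, 1.0577, -1.6474)
step 3: x0=(-0.7771, -1.9323, -1.9994) x1=(-0.3839, 1.3737, -0.8590) x2=(0.2283, -0.2936, 1.7310) x3=(1.3117, -0.3902, 1.0812) x4=(-0.0340, 1.0609, -1.6621)
step 4: x0=(-0.8028, -1.9492, -2.0228) x1=(-0.3992, 1.3820, -0.8335) x2=(0.2331, -0.3077, 1.7518) x3=(1.3173, -0.3734, 1.0969) x4=(-0.0514, 1.0637, -1.6774)
step 5: x0=(-0.8286, -1.9659, -2.0463) x1=(-0.4148, 1.3904, -0.8072) x2=(0.2373, -0.3217, 1.7729) x3=(1.3236, -0.3565, 1.1119) x4=(-0.0684, 1.0661, -1.6933)
step 6: x0=(-0.8543, -1.9823, -2.0699) x1=(-0.4305, 1.3989, -0.7800) x2=(0.2409, -0.3356, 1.7943) x3=(1.3307, -0.3394, 1.1262) x4=(-0.0852, 1.0682, -1.7098)
step 7: x0=(-0.8801, -1.9984, -2.0936) x1=(-0.4465, 1.4075, -0.7521) x2=(0.2439, -0.3494, 1.8159) x3=(1.3386, -0.3221, 1.1398) x4=(-0.1017, 1.0700, -1.7267)
step 8: x0=(-0.9059, -2.0144, -2.1174) x1=(-0.4626, 1.4161, -0.7235) x2=(0.2462, -0.3630, 1.8377) x3=(1.3473, -0.3046, 1.1526) x4=(-0.1181, 1.0714, -1.7441)
step 9: x0=(-0.9318, -2.0301, -2.1413) x1=(-0.4788, 1.4248, -0.6942) x2=(0.2480, -0.3766, 1.8598) x3=(1.3568, -0.2868, 1.1649) x4=(-0.1342, 1.0726, -1.7619)
step 10: x0=(-0.9576, -2.0456, -2.1653) x1=(-0.4952, 1.4336, -0.6644) x2=(0.2491, -0.3901, 1.8822) x3=(1.3669, -0.2688, 1.1764) x4=(-0.1503, 1.0736, -1.7801)
step 11: x0=(-0.9835, -2.0608, -2.1894) x1=(-0.5116, 1.4424, -0.6339) x2=(0.2497, -0.4035, 1.9048) x3=(1.3778, -0.2505, 1.1873) x4=(-0.1661, 1.0743, -1.7986)
step 12: x0=(-1.0094, -2.0759, -2.2135) x1=(-0.5281, 1.4511, -0.6029) x2=(0.2498, -0.4169, 1.9276) x3=(1.3894, -0.2320, 1.1975) x4=(-0.1818, 1.0747, -1.8175)
step 13: x0=(-1.0352, -2.0907, -2.2377) x1=(-0.5447, 1.4599, -0.5714) x2=(0.2493, -0.4303, 1.9507) x3=(1.4015, -0.2131, 1.2071) x4=(-0.1975, 1.0750, -1.8367)
step 14: x0=(-1.0611, -2.1053, -2.2620) x1=(-0.5613, 1.4687, -0.5394) x2=(0.2483, -0.4437, 1.9740) x3=(1.4143, -0.1940, 1.2160) x4=(-0.2130, 1.0750, -1.8561)
step 15: x0=(-1.0870, -2.1197, -2.2864) x1=(-0.5780, 1.4774, -0.5070) x2=(0.2468, -0.4570, 1.9975) x3=(1.4277, -0.1745, 1.2244) x4=(-0.2284, 1.0749, -1.8758)
step 16: x0=(-1.1130, -2.1339, -2.3108) x1=(-0.5947, 1.4861, -0.4741) x2=(0.2448, -0.4704, 2.0212) x3=(1.4417, -0.1547, 1.2322) x4=(-0.2437, 1.0745, -1.8958)
step 17: x0=(-1.1389, -2.1478, -2.3353) x1=(-0.6113, 1.4948, -0.4408) x2=(0.2423, -0.4838, 2.0450) x3=(1.4561, -0.1346, 1.2394) x4=(-0.2589, 1.0740, -1.9159)
step 18: x0=(-1.1648, -2.1616, -2.3599) x1=(-0.6280, 1.5034, -0.4072) x2=(0.2395, -0.4972, 2.0691) x3=(1.4711, -0.1141, 1.2460) x4=(-0.2741, 1.0734, -1.9363)
step 19: x0=(-1.1908, -2.1752, -2.3845) x1=(-0.6447, 1.5120, -0.3731) x2=(0.2362, -0.5106, 2.0933) x3=(1.4864, -0.0933, 1.2522) x4=(-0.2892, 1.0725, -1.9569)
step 20: x0=(-1.2167, -2.1886, -2.4092) x1=(-0.6614, 1.5205, -0.3388) x2=(0.2325, -0.5241, 2.1177) x3=(1.5023, -0.0721, 1.2578) x4=(-0.3042, 1.0715, -1.9776)
step 21: x0=(-1.2427, -2.2017, -2.4339) x1=(-0.6781, 1.5289, -0.3041) x2=(0.2284, -0.5375, 2.1423) x3=(1.5185, -0.0506, 1.2629) x4=(-0.3191, 1.0704, -1.9985)
step 22: x0=(-1.2686, -2.2147, -2.4586) x1=(-0.6947, 1.5374, -0.2691) x2=(0.2239, -0.5510, 2.1670) x3=(1.5351, -0.0288, 1.2675) x4=(-0.3341, 1.0691, -2.0195)
step 23: x0=(-1.2946, -2.2275, -2.4835) x1=(-0.7114, 1.5457, -0.2338) x2=(0.2191, -0.5646, 2.1918) x3=(1.5520, -0.0066, 1.2717) x4=(-0.3489, 1.0677, -2.0406)
step 24: x0=(-1.3206, -2.2402, -2.5083) x1=(-0.7279, 1.5540, -0.1982) x2=(0.2140, -0.5781, 2.2168) x3=(1.5692, 0.0159, 1.2754) x4=(-0.3637, 1.0662, -2.0619)
step 25: x0=(-1.3465, -2.2526, -2.5332) x1=(-0.7445, 1.5622, -0.1624) x2=(0.2086, -0.5917, 2.2418) x3=(1.5867, 0.0388, 1.2788) x4=(-0.3785, 1.0645, -2.0833)
step 26: x0=(-1.3725, -2.2649, -2.5582) x1=(-0.7610, 1.5703, -0.1263) x2=(0.2029, -0.6053, 2.2670) x3=(1.6045, 0.0619, 1.2817) x4=(-0.3932, 1.0627, -2.1048)
step 27: x0=(-1.3985, -2.2769, -2.5832) x1=(-0.7775, 1.5784, -0.0900) x2=(0.1968, -0.6190, 2.2923) x3=(1.6225, 0.0854, 1.2842) x4=(-0.4079, 1.0608, -2.1264)
step 28: x0=(-1.4244, -2.2888, -2.6082) x1=(-0.7939, 1.5864, -0.0534) x2=(0.1905, -0.6326, 2.3177) x3=(1.6407, 0.1092, 1.2863) x4=(-0.4226, 1.0588, -2.1481)
step 29: x0=(-1.4504, -2.3006, -2.6333) x1=(-0.8103, 1.5944, -0.0166) x2=(0.1840, -0.6463, 2.3431) x3=(1.6591, 0.1333, 1.2881) x4=(-0.4372, 1.0567, -2.1699)
step 30: x0=(-1.4763, -2.3121, -2.6584) x1=(-0.8266, 1.6022, 0.0204) x2=(0.1772, -0.6600, 2.3686) x3=(1.6777, 0.1577, 1.2895) x4=(-0.4518, 1.0544, -2.1918)
step 31: x0=(-1.5023, -2.3235, -2.6835) x1=(-0.8428, 1.6100, 0.0576) x2=(0.1702, -0.6738, 2.3943) x3=(1.6964, 0.1824, 1.2906) x4=(-0.4664, 1.0521, -2.2137)
step 32: x0=(-1.5283, -2.3347, -2.7087) x1=(-0.8591, 1.6177, 0.0950) x2=(0.1629, -0.6875, 2.4199) x3=(1.7153, 0.2073, 1.2913) x4=(-0.4809, 1.0496, -2.2357)
step 33: x0=(-1.5542, -2.3458, -2.7338) x1=(-0.8752, 1.6253, 0.1326) x2=(0.1555, -0.7013, 2.4457) x3=(1.7343, 0.2326, 1.2918) x4=(-0.4954, 1.0471, -2.2578)
step 34: x0=(-1.5802, -2.3567, -2.7591) x1=(-0.8913, 1.6329, 0.1704) x2=(0.1478, -0.7151, 2.4714) x3=(1.7534, 0.2581, 1.2919) x4=(-0.5099, 1.0444, -2.2799)
step 35: x0=(-1.6061, -2.3674, -2.7843) x1=(-0.9073, 1.6403, 0.2083) x2=(0.1399, -0.7289, 2.4973) x3=(1.7726, 0.2839, 1.2918) x4=(-0.5243, 1.0417, -2.3021)
step 36: x0=(-1.6320, -2.3779, -2.8096) x1=(-0.9233, 1.6477, 0.2465) x2=(0.1319, -0.7427, 2.5232) x3=(1.7919, 0.3099, 1.2913) x4=(-0.5388, 1.0389, -2.3243)
step 37: x0=(-1.6580, -2.3884, -2.8349) x1=(-0.9392, 1.6550, 0.2847) x2=(0.1237, -0.7565, 2.5491) x3=(1.8112, 0.3362, 1.2907) x4=(-0.5532, 1.0360, -2.3466)
step 38: x0=(-1.6839, -2.3986, -2.8602) x1=(-0.9550, 1.6623, 0.3231) x2=(0.1153, -0.7703, 2.5751) x3=(1.8306, 0.3628, 1.2897) x4=(-0.5676, 1.0330, -2.3690)
step 39: x0=(-1.7098, -2.4087, -2.8855) x1=(-0.9707, 1.6695, 0.3617) x2=(0.1067, -0.7842, 2.6011) x3=(1.8500, 0.3896, 1.2885) x4=(-0.5819, 1.0299, -2.3913)
step 40: x0=(-1.7357, -2.4186, -2.9109) x1=(-0.9864, 1.6765, 0.4004) x2=(0.0980, -0.7980, 2.6271) x3=(1.8695, 0.4166, 1.2871) x4=(-0.5963, 1.0267, -2.4137)

yes, particle 0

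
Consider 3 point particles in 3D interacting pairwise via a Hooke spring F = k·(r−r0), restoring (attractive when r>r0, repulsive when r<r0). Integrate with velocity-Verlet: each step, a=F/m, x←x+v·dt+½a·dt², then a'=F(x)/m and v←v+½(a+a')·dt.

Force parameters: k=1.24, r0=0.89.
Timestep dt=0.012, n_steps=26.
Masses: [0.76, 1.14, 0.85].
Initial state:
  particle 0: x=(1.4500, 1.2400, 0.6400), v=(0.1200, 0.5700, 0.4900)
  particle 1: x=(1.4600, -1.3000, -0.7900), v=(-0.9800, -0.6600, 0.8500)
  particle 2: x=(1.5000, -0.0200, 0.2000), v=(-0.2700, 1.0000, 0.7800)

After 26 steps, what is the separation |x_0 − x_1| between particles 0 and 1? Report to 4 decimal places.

step 0: x0=(1.4500, 1.2400, 0.6400) x1=(1.4600, -1.3000, -0.7900) x2=(1.5000, -0.0200, 0.2000)
step 1: x0=(1.4514, 1.2466, 0.6457) x1=(1.4482, -1.3077, -0.7797) x2=(1.4968, -0.0080, 0.2093)
step 2: x0=(1.4529, 1.2527, 0.6512) x1=(1.4365, -1.3151, -0.7691) x2=(1.4935, 0.0039, 0.2186)
step 3: x0=(1.4543, 1.2582, 0.6564) x1=(1.4247, -1.3221, -0.7584) x2=(1.4902, 0.0158, 0.2278)
step 4: x0=(1.4558, 1.2632, 0.6614) x1=(1.4130, -1.3287, -0.7474) x2=(1.4870, 0.0277, 0.2369)
step 5: x0=(1.4572, 1.2678, 0.6661) x1=(1.4013, -1.3349, -0.7362) x2=(1.4837, 0.0395, 0.2460)
step 6: x0=(1.4587, 1.2718, 0.6705) x1=(1.3895, -1.3408, -0.7247) x2=(1.4804, 0.0513, 0.2550)
step 7: x0=(1.4601, 1.2752, 0.6747) x1=(1.3778, -1.3462, -0.7131) x2=(1.4771, 0.0629, 0.2639)
step 8: x0=(1.4615, 1.2782, 0.6786) x1=(1.3662, -1.3513, -0.7012) x2=(1.4738, 0.0746, 0.2727)
step 9: x0=(1.4629, 1.2806, 0.6822) x1=(1.3545, -1.3559, -0.6890) x2=(1.4705, 0.0861, 0.2815)
step 10: x0=(1.4643, 1.2826, 0.6856) x1=(1.3428, -1.3602, -0.6767) x2=(1.4671, 0.0976, 0.2902)
step 11: x0=(1.4656, 1.2840, 0.6888) x1=(1.3312, -1.3641, -0.6641) x2=(1.4638, 0.1090, 0.2988)
step 12: x0=(1.4670, 1.2849, 0.6917) x1=(1.3196, -1.3675, -0.6513) x2=(1.4604, 0.1203, 0.3074)
step 13: x0=(1.4683, 1.2853, 0.6943) x1=(1.3080, -1.3706, -0.6383) x2=(1.4571, 0.1316, 0.3159)
step 14: x0=(1.4695, 1.2852, 0.6967) x1=(1.2965, -1.3732, -0.6251) x2=(1.4537, 0.1427, 0.3243)
step 15: x0=(1.4708, 1.2845, 0.6989) x1=(1.2850, -1.3754, -0.6116) x2=(1.4503, 0.1537, 0.3326)
step 16: x0=(1.4720, 1.2834, 0.7008) x1=(1.2735, -1.3772, -0.5979) x2=(1.4468, 0.1647, 0.3408)
step 17: x0=(1.4732, 1.2818, 0.7025) x1=(1.2621, -1.3786, -0.5841) x2=(1.4434, 0.1755, 0.3489)
step 18: x0=(1.4744, 1.2796, 0.7040) x1=(1.2506, -1.3796, -0.5699) x2=(1.4400, 0.1862, 0.3570)
step 19: x0=(1.4755, 1.2770, 0.7052) x1=(1.2393, -1.3802, -0.5556) x2=(1.4365, 0.1968, 0.3650)
step 20: x0=(1.4766, 1.2739, 0.7063) x1=(1.2280, -1.3803, -0.5411) x2=(1.4330, 0.2073, 0.3729)
step 21: x0=(1.4776, 1.2703, 0.7070) x1=(1.2167, -1.3800, -0.5263) x2=(1.4295, 0.2176, 0.3807)
step 22: x0=(1.4786, 1.2662, 0.7076) x1=(1.2054, -1.3793, -0.5114) x2=(1.4259, 0.2278, 0.3884)
step 23: x0=(1.4795, 1.2616, 0.7080) x1=(1.1943, -1.3782, -0.4962) x2=(1.4224, 0.2379, 0.3960)
step 24: x0=(1.4804, 1.2566, 0.7081) x1=(1.1831, -1.3767, -0.4809) x2=(1.4188, 0.2479, 0.4036)
step 25: x0=(1.4812, 1.2511, 0.7081) x1=(1.1720, -1.3747, -0.4653) x2=(1.4152, 0.2577, 0.4111)
step 26: x0=(1.4820, 1.2451, 0.7078) x1=(1.1610, -1.3724, -0.4495) x2=(1.4115, 0.2673, 0.4184)

2.8799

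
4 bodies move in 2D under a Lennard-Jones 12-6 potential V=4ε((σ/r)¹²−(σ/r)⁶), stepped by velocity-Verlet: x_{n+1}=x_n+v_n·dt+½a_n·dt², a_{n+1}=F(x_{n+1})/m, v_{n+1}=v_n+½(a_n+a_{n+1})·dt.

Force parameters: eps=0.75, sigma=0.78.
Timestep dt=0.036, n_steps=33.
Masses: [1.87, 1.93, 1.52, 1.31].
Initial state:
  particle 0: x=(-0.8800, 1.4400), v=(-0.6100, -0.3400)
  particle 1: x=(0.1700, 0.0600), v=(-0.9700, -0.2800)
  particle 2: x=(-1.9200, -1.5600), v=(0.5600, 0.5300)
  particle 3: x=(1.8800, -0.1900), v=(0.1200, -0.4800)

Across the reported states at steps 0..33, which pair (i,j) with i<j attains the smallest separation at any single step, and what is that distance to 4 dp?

step 0: x0=(-0.8800, 1.4400) x1=(0.1700, 0.0600) x2=(-1.9200, -1.5600) x3=(1.8800, -0.1900)
step 1: x0=(-0.9019, 1.4277) x1=(0.1351, 0.0499) x2=(-1.8998, -1.5409) x3=(1.8843, -0.2073)
step 2: x0=(-0.9238, 1.4154) x1=(0.1002, 0.0399) x2=(-1.8797, -1.5218) x3=(1.8885, -0.2245)
step 3: x0=(-0.9457, 1.4031) x1=(0.0653, 0.0299) x2=(-1.8595, -1.5027) x3=(1.8926, -0.2418)
step 4: x0=(-0.9675, 1.3906) x1=(0.0304, 0.0200) x2=(-1.8393, -1.4836) x3=(1.8967, -0.2590)
step 5: x0=(-0.9893, 1.3782) x1=(-0.0045, 0.0101) x2=(-1.8191, -1.4645) x3=(1.9007, -0.2763)
step 6: x0=(-1.0111, 1.3656) x1=(-0.0395, 0.0002) x2=(-1.7990, -1.4454) x3=(1.9047, -0.2935)
step 7: x0=(-1.0328, 1.3530) x1=(-0.0744, -0.0096) x2=(-1.7788, -1.4263) x3=(1.9087, -0.3107)
step 8: x0=(-1.0544, 1.3404) x1=(-0.1094, -0.0193) x2=(-1.7585, -1.4072) x3=(1.9126, -0.3279)
step 9: x0=(-1.0760, 1.3276) x1=(-0.1444, -0.0290) x2=(-1.7383, -1.3880) x3=(1.9165, -0.3452)
step 10: x0=(-1.0976, 1.3148) x1=(-0.1795, -0.0386) x2=(-1.7181, -1.3689) x3=(1.9204, -0.3624)
step 11: x0=(-1.1191, 1.3019) x1=(-0.2146, -0.0482) x2=(-1.6978, -1.3497) x3=(1.9243, -0.3796)
step 12: x0=(-1.1406, 1.2890) x1=(-0.2498, -0.0578) x2=(-1.6775, -1.3305) x3=(1.9281, -0.3968)
step 13: x0=(-1.1620, 1.2759) x1=(-0.2850, -0.0672) x2=(-1.6572, -1.3113) x3=(1.9319, -0.4140)
step 14: x0=(-1.1834, 1.2628) x1=(-0.3203, -0.0766) x2=(-1.6369, -1.2920) x3=(1.9357, -0.4312)
step 15: x0=(-1.2047, 1.2496) x1=(-0.3557, -0.0860) x2=(-1.6165, -1.2727) x3=(1.9395, -0.4484)
step 16: x0=(-1.2259, 1.2363) x1=(-0.3912, -0.0953) x2=(-1.5961, -1.2534) x3=(1.9433, -0.4656)
step 17: x0=(-1.2471, 1.2229) x1=(-0.4267, -0.1046) x2=(-1.5755, -1.2339) x3=(1.9471, -0.4828)
step 18: x0=(-1.2682, 1.2093) x1=(-0.4624, -0.1138) x2=(-1.5549, -1.2144) x3=(1.9509, -0.5000)
step 19: x0=(-1.2893, 1.1957) x1=(-0.4983, -0.1230) x2=(-1.5342, -1.1948) x3=(1.9546, -0.5172)
step 20: x0=(-1.3102, 1.1819) x1=(-0.5343, -0.1323) x2=(-1.5134, -1.1750) x3=(1.9584, -0.5344)
step 21: x0=(-1.3312, 1.1681) x1=(-0.5705, -0.1415) x2=(-1.4924, -1.1550) x3=(1.9621, -0.5516)
step 22: x0=(-1.3520, 1.1540) x1=(-0.6070, -0.1509) x2=(-1.4711, -1.1347) x3=(1.9658, -0.5687)
step 23: x0=(-1.3728, 1.1399) x1=(-0.6438, -0.1604) x2=(-1.4495, -1.1141) x3=(1.9696, -0.5859)
step 24: x0=(-1.3934, 1.1255) x1=(-0.6810, -0.1701) x2=(-1.4275, -1.0930) x3=(1.9733, -0.6031)
step 25: x0=(-1.4140, 1.1111) x1=(-0.7188, -0.1802) x2=(-1.4049, -1.0712) x3=(1.9770, -0.6203)
step 26: x0=(-1.4345, 1.0964) x1=(-0.7571, -0.1910) x2=(-1.3817, -1.0484) x3=(1.9807, -0.6375)
step 27: x0=(-1.4550, 1.0816) x1=(-0.7963, -0.2025) x2=(-1.3575, -1.0243) x3=(1.9844, -0.6547)
step 28: x0=(-1.4753, 1.0665) x1=(-0.8364, -0.2151) x2=(-1.3322, -0.9987) x3=(1.9881, -0.6719)
step 29: x0=(-1.4955, 1.0513) x1=(-0.8774, -0.2287) x2=(-1.3060, -0.9715) x3=(1.9918, -0.6891)
step 30: x0=(-1.5156, 1.0358) x1=(-0.9179, -0.2411) x2=(-1.2805, -0.9455) x3=(1.9955, -0.7062)
step 31: x0=(-1.5357, 1.0201) x1=(-0.9532, -0.2432) x2=(-1.2616, -0.9324) x3=(1.9992, -0.7234)
step 32: x0=(-1.5556, 1.0041) x1=(-0.9773, -0.2197) x2=(-1.2571, -0.9515) x3=(2.0029, -0.7406)
step 33: x0=(-1.5754, 0.9878) x1=(-0.9965, -0.1825) x2=(-1.2591, -0.9875) x3=(2.0066, -0.7578)

pair (1,2), distance 0.7550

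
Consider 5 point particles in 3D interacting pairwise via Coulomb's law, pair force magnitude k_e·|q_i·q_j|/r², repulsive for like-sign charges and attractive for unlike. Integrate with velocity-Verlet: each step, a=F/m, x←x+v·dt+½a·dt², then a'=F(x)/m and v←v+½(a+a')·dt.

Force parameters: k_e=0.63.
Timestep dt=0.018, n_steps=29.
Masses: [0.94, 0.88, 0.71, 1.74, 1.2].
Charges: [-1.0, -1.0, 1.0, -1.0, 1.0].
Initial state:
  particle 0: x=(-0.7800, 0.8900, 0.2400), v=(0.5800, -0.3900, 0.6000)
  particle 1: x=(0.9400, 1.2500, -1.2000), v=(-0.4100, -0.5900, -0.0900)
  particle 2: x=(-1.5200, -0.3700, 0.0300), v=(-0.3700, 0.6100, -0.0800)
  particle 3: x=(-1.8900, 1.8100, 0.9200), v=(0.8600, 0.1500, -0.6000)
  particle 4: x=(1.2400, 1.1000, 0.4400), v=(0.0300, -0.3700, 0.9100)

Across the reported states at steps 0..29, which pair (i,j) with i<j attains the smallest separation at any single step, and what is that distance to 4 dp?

step 0: x0=(-0.7800, 0.8900, 0.2400) x1=(0.9400, 1.2500, -1.2000) x2=(-1.5200, -0.3700, 0.0300) x3=(-1.8900, 1.8100, 0.9200) x4=(1.2400, 1.1000, 0.4400)
step 1: x0=(-0.7695, 0.8829, 0.2508) x1=(0.9326, 1.2394, -1.2016) x2=(-1.5266, -0.3589, 0.0286) x3=(-1.8745, 1.8127, 0.9092) x4=(1.2405, 1.0933, 0.4564)
step 2: x0=(-0.7591, 0.8757, 0.2616) x1=(0.9253, 1.2287, -1.2031) x2=(-1.5332, -0.3477, 0.0272) x3=(-1.8591, 1.8154, 0.8984) x4=(1.2410, 1.0867, 0.4726)
step 3: x0=(-0.7486, 0.8683, 0.2723) x1=(0.9181, 1.2181, -1.2046) x2=(-1.5397, -0.3363, 0.0258) x3=(-1.8437, 1.8181, 0.8877) x4=(1.2414, 1.0801, 0.4889)
step 4: x0=(-0.7380, 0.8608, 0.2831) x1=(0.9108, 1.2074, -1.2061) x2=(-1.5462, -0.3248, 0.0244) x3=(-1.8283, 1.8209, 0.8769) x4=(1.2417, 1.0735, 0.5051)
step 5: x0=(-0.7274, 0.8532, 0.2938) x1=(0.9037, 1.1967, -1.2075) x2=(-1.5526, -0.3131, 0.0231) x3=(-1.8129, 1.8236, 0.8662) x4=(1.2420, 1.0669, 0.5212)
step 6: x0=(-0.7169, 0.8454, 0.3045) x1=(0.8965, 1.1860, -1.2089) x2=(-1.5589, -0.3012, 0.0218) x3=(-1.7976, 1.8263, 0.8555) x4=(1.2423, 1.0603, 0.5373)
step 7: x0=(-0.7062, 0.8375, 0.3152) x1=(0.8894, 1.1753, -1.2102) x2=(-1.5651, -0.2892, 0.0205) x3=(-1.7823, 1.8291, 0.8448) x4=(1.2425, 1.0537, 0.5533)
step 8: x0=(-0.6956, 0.8295, 0.3258) x1=(0.8824, 1.1646, -1.2115) x2=(-1.5713, -0.2770, 0.0193) x3=(-1.7670, 1.8318, 0.8341) x4=(1.2426, 1.0471, 0.5692)
step 9: x0=(-0.6849, 0.8213, 0.3365) x1=(0.8754, 1.1539, -1.2128) x2=(-1.5774, -0.2647, 0.0181) x3=(-1.7518, 1.8346, 0.8234) x4=(1.2427, 1.0405, 0.5852)
step 10: x0=(-0.6742, 0.8129, 0.3471) x1=(0.8684, 1.1431, -1.2140) x2=(-1.5834, -0.2522, 0.0169) x3=(-1.7365, 1.8374, 0.8127) x4=(1.2427, 1.0340, 0.6010)
step 11: x0=(-0.6635, 0.8045, 0.3578) x1=(0.8615, 1.1324, -1.2152) x2=(-1.5893, -0.2395, 0.0158) x3=(-1.7213, 1.8402, 0.8021) x4=(1.2427, 1.0274, 0.6168)
step 12: x0=(-0.6528, 0.7959, 0.3684) x1=(0.8546, 1.1216, -1.2164) x2=(-1.5952, -0.2267, 0.0147) x3=(-1.7062, 1.8430, 0.7914) x4=(1.2426, 1.0209, 0.6326)
step 13: x0=(-0.6421, 0.7871, 0.3790) x1=(0.8478, 1.1108, -1.2176) x2=(-1.6010, -0.2138, 0.0137) x3=(-1.6910, 1.8458, 0.7808) x4=(1.2425, 1.0144, 0.6483)
step 14: x0=(-0.6313, 0.7783, 0.3896) x1=(0.8410, 1.1000, -1.2187) x2=(-1.6066, -0.2006, 0.0126) x3=(-1.6759, 1.8486, 0.7702) x4=(1.2423, 1.0078, 0.6640)
step 15: x0=(-0.6205, 0.7692, 0.4002) x1=(0.8343, 1.0892, -1.2198) x2=(-1.6122, -0.1873, 0.0116) x3=(-1.6608, 1.8514, 0.7596) x4=(1.2420, 1.0013, 0.6796)
step 16: x0=(-0.6097, 0.7601, 0.4108) x1=(0.8276, 1.0784, -1.2209) x2=(-1.6177, -0.1739, 0.0107) x3=(-1.6458, 1.8543, 0.7490) x4=(1.2417, 0.9948, 0.6952)
step 17: x0=(-0.5989, 0.7508, 0.4213) x1=(0.8209, 1.0675, -1.2219) x2=(-1.6231, -0.1603, 0.0098) x3=(-1.6308, 1.8571, 0.7384) x4=(1.2413, 0.9883, 0.7107)
step 18: x0=(-0.5880, 0.7414, 0.4319) x1=(0.8143, 1.0567, -1.2230) x2=(-1.6284, -0.1466, 0.0089) x3=(-1.6158, 1.8600, 0.7278) x4=(1.2409, 0.9819, 0.7262)
step 19: x0=(-0.5772, 0.7319, 0.4425) x1=(0.8077, 1.0459, -1.2240) x2=(-1.6335, -0.1327, 0.0081) x3=(-1.6008, 1.8628, 0.7172) x4=(1.2404, 0.9754, 0.7417)
step 20: x0=(-0.5663, 0.7222, 0.4530) x1=(0.8011, 1.0350, -1.2250) x2=(-1.6386, -0.1187, 0.0073) x3=(-1.5859, 1.8657, 0.7066) x4=(1.2399, 0.9689, 0.7570)
step 21: x0=(-0.5554, 0.7124, 0.4636) x1=(0.7946, 1.0241, -1.2260) x2=(-1.6436, -0.1045, 0.0066) x3=(-1.5709, 1.8686, 0.6961) x4=(1.2393, 0.9624, 0.7724)
step 22: x0=(-0.5445, 0.7025, 0.4741) x1=(0.7881, 1.0132, -1.2270) x2=(-1.6484, -0.0902, 0.0059) x3=(-1.5561, 1.8715, 0.6855) x4=(1.2386, 0.9560, 0.7877)
step 23: x0=(-0.5336, 0.6925, 0.4847) x1=(0.7817, 1.0023, -1.2279) x2=(-1.6532, -0.0757, 0.0053) x3=(-1.5412, 1.8744, 0.6750) x4=(1.2378, 0.9495, 0.8030)
step 24: x0=(-0.5227, 0.6823, 0.4953) x1=(0.7753, 0.9914, -1.2289) x2=(-1.6578, -0.0611, 0.0047) x3=(-1.5264, 1.8773, 0.6644) x4=(1.2370, 0.9431, 0.8182)
step 25: x0=(-0.5118, 0.6720, 0.5058) x1=(0.7689, 0.9805, -1.2298) x2=(-1.6624, -0.0463, 0.0042) x3=(-1.5116, 1.8803, 0.6539) x4=(1.2362, 0.9366, 0.8334)
step 26: x0=(-0.5008, 0.6616, 0.5164) x1=(0.7626, 0.9696, -1.2308) x2=(-1.6668, -0.0314, 0.0037) x3=(-1.4968, 1.8832, 0.6433) x4=(1.2353, 0.9302, 0.8485)
step 27: x0=(-0.4899, 0.6511, 0.5269) x1=(0.7563, 0.9586, -1.2317) x2=(-1.6711, -0.0164, 0.0032) x3=(-1.4821, 1.8861, 0.6328) x4=(1.2343, 0.9237, 0.8636)
step 28: x0=(-0.4789, 0.6405, 0.5375) x1=(0.7500, 0.9477, -1.2326) x2=(-1.6752, -0.0013, 0.0028) x3=(-1.4674, 1.8891, 0.6222) x4=(1.2332, 0.9173, 0.8786)
step 29: x0=(-0.4680, 0.6298, 0.5481) x1=(0.7438, 0.9367, -1.2335) x2=(-1.6793, 0.0140, 0.0025) x3=(-1.4527, 1.8920, 0.6117) x4=(1.2321, 0.9109, 0.8936)

pair (0,2), distance 1.4312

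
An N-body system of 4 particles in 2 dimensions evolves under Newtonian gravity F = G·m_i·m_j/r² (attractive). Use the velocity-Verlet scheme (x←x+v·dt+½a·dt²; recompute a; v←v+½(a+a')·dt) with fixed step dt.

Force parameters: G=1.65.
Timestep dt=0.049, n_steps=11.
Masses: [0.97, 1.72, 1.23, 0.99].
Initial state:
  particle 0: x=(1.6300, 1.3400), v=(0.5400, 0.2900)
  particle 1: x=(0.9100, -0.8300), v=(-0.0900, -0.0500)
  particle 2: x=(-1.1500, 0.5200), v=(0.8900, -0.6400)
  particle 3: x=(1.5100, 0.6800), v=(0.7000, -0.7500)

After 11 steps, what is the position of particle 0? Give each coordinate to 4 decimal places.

(1.8065, 0.9336)

step 0: x0=(1.6300, 1.3400) x1=(0.9100, -0.8300) x2=(-1.1500, 0.5200) x3=(1.5100, 0.6800)
step 1: x0=(1.6552, 1.3492) x1=(0.9056, -0.8312) x2=(-1.1054, 0.4884) x3=(1.5442, 0.6462)
step 2: x0=(1.6782, 1.3494) x1=(0.9014, -0.8298) x2=(-1.0589, 0.4564) x3=(1.5779, 0.6175)
step 3: x0=(1.6993, 1.3411) x1=(0.8973, -0.8259) x2=(-1.0103, 0.4238) x3=(1.6108, 0.5933)
step 4: x0=(1.7185, 1.3245) x1=(0.8934, -0.8195) x2=(-0.9596, 0.3907) x3=(1.6425, 0.5733)
step 5: x0=(1.7360, 1.2997) x1=(0.8897, -0.8104) x2=(-0.9067, 0.3570) x3=(1.6728, 0.5577)
step 6: x0=(1.7518, 1.2664) x1=(0.8861, -0.7987) x2=(-0.8515, 0.3228) x3=(1.7017, 0.5464)
step 7: x0=(1.7660, 1.2241) x1=(0.8827, -0.7843) x2=(-0.7939, 0.2879) x3=(1.7289, 0.5402)
step 8: x0=(1.7786, 1.1720) x1=(0.8795, -0.7671) x2=(-0.7338, 0.2523) x3=(1.7544, 0.5397)
step 9: x0=(1.7895, 1.1085) x1=(0.8763, -0.7472) x2=(-0.6710, 0.2160) x3=(1.7778, 0.5464)
step 10: x0=(1.7988, 1.0309) x1=(0.8732, -0.7244) x2=(-0.6052, 0.1788) x3=(1.7992, 0.5629)
step 11: x0=(1.8065, 0.9336) x1=(0.8701, -0.6986) x2=(-0.5363, 0.1408) x3=(1.8182, 0.5946)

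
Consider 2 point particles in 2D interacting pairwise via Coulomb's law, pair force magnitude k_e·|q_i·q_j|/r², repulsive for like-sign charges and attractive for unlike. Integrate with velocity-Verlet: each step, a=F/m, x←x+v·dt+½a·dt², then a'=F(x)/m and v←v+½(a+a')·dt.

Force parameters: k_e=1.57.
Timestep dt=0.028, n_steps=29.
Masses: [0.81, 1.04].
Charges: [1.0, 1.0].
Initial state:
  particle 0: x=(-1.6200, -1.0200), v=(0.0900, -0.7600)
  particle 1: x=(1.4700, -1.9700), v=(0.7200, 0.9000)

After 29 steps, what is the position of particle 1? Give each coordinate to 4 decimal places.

step 0: x0=(-1.6200, -1.0200) x1=(1.4700, -1.9700)
step 1: x0=(-1.6175, -1.0413) x1=(1.4902, -1.9448)
step 2: x0=(-1.6152, -1.0625) x1=(1.5105, -1.9197)
step 3: x0=(-1.6131, -1.0837) x1=(1.5310, -1.8945)
step 4: x0=(-1.6110, -1.1048) x1=(1.5515, -1.8694)
step 5: x0=(-1.6091, -1.1259) x1=(1.5722, -1.8444)
step 6: x0=(-1.6074, -1.1470) x1=(1.5929, -1.8193)
step 7: x0=(-1.6058, -1.1680) x1=(1.6138, -1.7943)
step 8: x0=(-1.6043, -1.1891) x1=(1.6348, -1.7693)
step 9: x0=(-1.6030, -1.2101) x1=(1.6558, -1.7443)
step 10: x0=(-1.6018, -1.2310) x1=(1.6770, -1.7194)
step 11: x0=(-1.6007, -1.2520) x1=(1.6983, -1.6944)
step 12: x0=(-1.5998, -1.2729) x1=(1.7197, -1.6695)
step 13: x0=(-1.5990, -1.2938) x1=(1.7412, -1.6446)
step 14: x0=(-1.5983, -1.3148) x1=(1.7628, -1.6197)
step 15: x0=(-1.5978, -1.3356) x1=(1.7845, -1.5948)
step 16: x0=(-1.5974, -1.3565) x1=(1.8064, -1.5699)
step 17: x0=(-1.5971, -1.3774) x1=(1.8283, -1.5450)
step 18: x0=(-1.5970, -1.3983) x1=(1.8503, -1.5201)
step 19: x0=(-1.5970, -1.4191) x1=(1.8724, -1.4952)
step 20: x0=(-1.5971, -1.4400) x1=(1.8946, -1.4704)
step 21: x0=(-1.5974, -1.4609) x1=(1.9169, -1.4455)
step 22: x0=(-1.5977, -1.4817) x1=(1.9394, -1.4206)
step 23: x0=(-1.5982, -1.5026) x1=(1.9619, -1.3957)
step 24: x0=(-1.5988, -1.5235) x1=(1.9845, -1.3709)
step 25: x0=(-1.5996, -1.5443) x1=(2.0071, -1.3460)
step 26: x0=(-1.6004, -1.5652) x1=(2.0299, -1.3211)
step 27: x0=(-1.6014, -1.5861) x1=(2.0528, -1.2962)
step 28: x0=(-1.6024, -1.6070) x1=(2.0757, -1.2713)
step 29: x0=(-1.6036, -1.6279) x1=(2.0988, -1.2464)

(2.0988, -1.2464)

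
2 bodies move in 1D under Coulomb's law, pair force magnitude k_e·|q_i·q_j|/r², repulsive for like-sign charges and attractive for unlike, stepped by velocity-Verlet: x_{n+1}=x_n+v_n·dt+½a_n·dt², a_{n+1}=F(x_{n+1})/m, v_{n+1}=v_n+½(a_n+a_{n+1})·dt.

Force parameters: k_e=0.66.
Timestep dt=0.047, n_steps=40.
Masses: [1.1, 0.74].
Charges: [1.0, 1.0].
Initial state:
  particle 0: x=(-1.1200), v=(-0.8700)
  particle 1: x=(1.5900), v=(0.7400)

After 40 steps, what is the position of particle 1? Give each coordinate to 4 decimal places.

step 0: x0=(-1.1200) x1=(1.5900)
step 1: x0=(-1.1610) x1=(1.6249)
step 2: x0=(-1.2021) x1=(1.6601)
step 3: x0=(-1.2434) x1=(1.6955)
step 4: x0=(-1.2849) x1=(1.7311)
step 5: x0=(-1.3265) x1=(1.7670)
step 6: x0=(-1.3683) x1=(1.8030)
step 7: x0=(-1.4102) x1=(1.8393)
step 8: x0=(-1.4522) x1=(1.8757)
step 9: x0=(-1.4943) x1=(1.9124)
step 10: x0=(-1.5365) x1=(1.9491)
step 11: x0=(-1.5789) x1=(1.9861)
step 12: x0=(-1.6213) x1=(2.0232)
step 13: x0=(-1.6639) x1=(2.0605)
step 14: x0=(-1.7065) x1=(2.0979)
step 15: x0=(-1.7493) x1=(2.1354)
step 16: x0=(-1.7921) x1=(2.1730)
step 17: x0=(-1.8350) x1=(2.2108)
step 18: x0=(-1.8780) x1=(2.2487)
step 19: x0=(-1.9211) x1=(2.2868)
step 20: x0=(-1.9642) x1=(2.3249)
step 21: x0=(-2.0075) x1=(2.3632)
step 22: x0=(-2.0508) x1=(2.4015)
step 23: x0=(-2.0941) x1=(2.4399)
step 24: x0=(-2.1375) x1=(2.4785)
step 25: x0=(-2.1810) x1=(2.5171)
step 26: x0=(-2.2246) x1=(2.5558)
step 27: x0=(-2.2682) x1=(2.5947)
step 28: x0=(-2.3118) x1=(2.6335)
step 29: x0=(-2.3555) x1=(2.6725)
step 30: x0=(-2.3993) x1=(2.7116)
step 31: x0=(-2.4431) x1=(2.7507)
step 32: x0=(-2.4870) x1=(2.7899)
step 33: x0=(-2.5309) x1=(2.8292)
step 34: x0=(-2.5748) x1=(2.8685)
step 35: x0=(-2.6188) x1=(2.9079)
step 36: x0=(-2.6629) x1=(2.9474)
step 37: x0=(-2.7070) x1=(2.9869)
step 38: x0=(-2.7511) x1=(3.0265)
step 39: x0=(-2.7953) x1=(3.0662)
step 40: x0=(-2.8395) x1=(3.1059)

(3.1059)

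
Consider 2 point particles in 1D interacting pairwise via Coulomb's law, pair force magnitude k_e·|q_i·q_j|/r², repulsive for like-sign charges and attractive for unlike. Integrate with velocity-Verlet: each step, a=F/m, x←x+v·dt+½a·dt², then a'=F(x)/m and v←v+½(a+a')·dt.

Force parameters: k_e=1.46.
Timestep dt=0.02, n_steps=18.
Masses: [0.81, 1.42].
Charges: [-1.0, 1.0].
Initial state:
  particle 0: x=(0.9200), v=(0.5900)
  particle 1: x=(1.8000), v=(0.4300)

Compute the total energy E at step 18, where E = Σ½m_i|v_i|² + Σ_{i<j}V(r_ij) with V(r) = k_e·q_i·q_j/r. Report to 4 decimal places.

-1.3837

step 0: x0=(0.9200) x1=(1.8000)
step 1: x0=(0.9323) x1=(1.8083)
step 2: x0=(0.9455) x1=(1.8161)
step 3: x0=(0.9596) x1=(1.8234)
step 4: x0=(0.9747) x1=(1.8301)
step 5: x0=(0.9909) x1=(1.8362)
step 6: x0=(1.0080) x1=(1.8418)
step 7: x0=(1.0261) x1=(1.8468)
step 8: x0=(1.0454) x1=(1.8511)
step 9: x0=(1.0657) x1=(1.8549)
step 10: x0=(1.0872) x1=(1.8579)
step 11: x0=(1.1099) x1=(1.8603)
step 12: x0=(1.1339) x1=(1.8620)
step 13: x0=(1.1592) x1=(1.8628)
step 14: x0=(1.1860) x1=(1.8629)
step 15: x0=(1.2144) x1=(1.8620)
step 16: x0=(1.2445) x1=(1.8602)
step 17: x0=(1.2765) x1=(1.8573)
step 18: x0=(1.3106) x1=(1.8531)
step 0 velocities: v0=(0.5900) v1=(0.4300)
step 0: KE=0.2723, PE=-1.6591, E=-1.3868
step 18 velocities: v0=(1.7680) v1=(-0.2419)
step 18: KE=1.3074, PE=-2.6912, E=-1.3837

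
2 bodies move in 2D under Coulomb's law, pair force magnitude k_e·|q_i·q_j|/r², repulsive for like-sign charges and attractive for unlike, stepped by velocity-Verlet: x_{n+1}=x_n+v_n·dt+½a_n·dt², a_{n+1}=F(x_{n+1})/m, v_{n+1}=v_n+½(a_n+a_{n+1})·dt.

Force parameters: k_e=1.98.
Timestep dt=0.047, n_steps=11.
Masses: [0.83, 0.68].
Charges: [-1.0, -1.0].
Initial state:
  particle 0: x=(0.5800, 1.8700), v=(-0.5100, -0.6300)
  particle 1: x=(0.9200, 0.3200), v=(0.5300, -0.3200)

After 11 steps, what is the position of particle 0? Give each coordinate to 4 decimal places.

(0.2783, 1.6575)

step 0: x0=(0.5800, 1.8700) x1=(0.9200, 0.3200)
step 1: x0=(0.5558, 1.8414) x1=(0.9452, 0.3037)
step 2: x0=(0.5311, 1.8149) x1=(0.9710, 0.2849)
step 3: x0=(0.5058, 1.7903) x1=(0.9975, 0.2637)
step 4: x0=(0.4799, 1.7677) x1=(1.0248, 0.2402)
step 5: x0=(0.4533, 1.7470) x1=(1.0529, 0.2143)
step 6: x0=(0.4260, 1.7281) x1=(1.0819, 0.1862)
step 7: x0=(0.3980, 1.7109) x1=(1.1117, 0.1560)
step 8: x0=(0.3692, 1.6953) x1=(1.1425, 0.1238)
step 9: x0=(0.3397, 1.6813) x1=(1.1742, 0.0897)
step 10: x0=(0.3094, 1.6688) x1=(1.2068, 0.0538)
step 11: x0=(0.2783, 1.6575) x1=(1.2404, 0.0163)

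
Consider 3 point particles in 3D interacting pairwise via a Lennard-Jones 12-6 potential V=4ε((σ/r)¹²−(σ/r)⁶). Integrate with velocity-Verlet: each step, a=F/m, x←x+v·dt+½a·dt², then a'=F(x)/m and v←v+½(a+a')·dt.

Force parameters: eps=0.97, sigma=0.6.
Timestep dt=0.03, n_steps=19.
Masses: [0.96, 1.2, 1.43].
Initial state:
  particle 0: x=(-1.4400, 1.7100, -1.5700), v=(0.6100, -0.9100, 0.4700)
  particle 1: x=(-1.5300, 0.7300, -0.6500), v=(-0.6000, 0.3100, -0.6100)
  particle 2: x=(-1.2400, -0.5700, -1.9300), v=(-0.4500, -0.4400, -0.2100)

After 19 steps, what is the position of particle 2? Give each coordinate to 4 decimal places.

step 0: x0=(-1.4400, 1.7100, -1.5700) x1=(-1.5300, 0.7300, -0.6500) x2=(-1.2400, -0.5700, -1.9300)
step 1: x0=(-1.4217, 1.6827, -1.5559) x1=(-1.5480, 0.7393, -0.6683) x2=(-1.2535, -0.5832, -1.9363)
step 2: x0=(-1.4034, 1.6552, -1.5416) x1=(-1.5660, 0.7487, -0.6868) x2=(-1.2670, -0.5964, -1.9426)
step 3: x0=(-1.3852, 1.6276, -1.5272) x1=(-1.5839, 0.7583, -0.7053) x2=(-1.2805, -0.6096, -1.9489)
step 4: x0=(-1.3670, 1.5998, -1.5127) x1=(-1.6019, 0.7679, -0.7240) x2=(-1.2940, -0.6227, -1.9551)
step 5: x0=(-1.3488, 1.5717, -1.4979) x1=(-1.6197, 0.7778, -0.7429) x2=(-1.3075, -0.6359, -1.9614)
step 6: x0=(-1.3308, 1.5434, -1.4828) x1=(-1.6375, 0.7879, -0.7620) x2=(-1.3210, -0.6491, -1.9677)
step 7: x0=(-1.3129, 1.5147, -1.4674) x1=(-1.6552, 0.7982, -0.7814) x2=(-1.3345, -0.6622, -1.9739)
step 8: x0=(-1.2952, 1.4855, -1.4516) x1=(-1.6727, 0.8089, -0.8011) x2=(-1.3480, -0.6753, -1.9802)
step 9: x0=(-1.2778, 1.4558, -1.4352) x1=(-1.6899, 0.8201, -0.8213) x2=(-1.3616, -0.6885, -1.9865)
step 10: x0=(-1.2609, 1.4253, -1.4181) x1=(-1.7068, 0.8318, -0.8421) x2=(-1.3751, -0.7016, -1.9927)
step 11: x0=(-1.2447, 1.3940, -1.4002) x1=(-1.7231, 0.8443, -0.8635) x2=(-1.3886, -0.7147, -1.9989)
step 12: x0=(-1.2293, 1.3617, -1.3813) x1=(-1.7387, 0.8575, -0.8857) x2=(-1.4021, -0.7278, -2.0052)
step 13: x0=(-1.2152, 1.3281, -1.3611) x1=(-1.7534, 0.8717, -0.9089) x2=(-1.4156, -0.7409, -2.0114)
step 14: x0=(-1.2027, 1.2931, -1.3397) x1=(-1.7667, 0.8870, -0.9332) x2=(-1.4291, -0.7540, -2.0176)
step 15: x0=(-1.1924, 1.2566, -1.3166) x1=(-1.7783, 0.9035, -0.9588) x2=(-1.4426, -0.7671, -2.0239)
step 16: x0=(-1.1847, 1.2185, -1.2920) x1=(-1.7878, 0.9213, -0.9856) x2=(-1.4562, -0.7802, -2.0301)
step 17: x0=(-1.1799, 1.1789, -1.2658) x1=(-1.7950, 0.9403, -1.0136) x2=(-1.4697, -0.7932, -2.0363)
step 18: x0=(-1.1777, 1.1384, -1.2387) x1=(-1.8001, 0.9600, -1.0425) x2=(-1.4832, -0.8063, -2.0425)
step 19: x0=(-1.1758, 1.0977, -1.2114) x1=(-1.8049, 0.9799, -1.0714) x2=(-1.4967, -0.8194, -2.0487)

(-1.4967, -0.8194, -2.0487)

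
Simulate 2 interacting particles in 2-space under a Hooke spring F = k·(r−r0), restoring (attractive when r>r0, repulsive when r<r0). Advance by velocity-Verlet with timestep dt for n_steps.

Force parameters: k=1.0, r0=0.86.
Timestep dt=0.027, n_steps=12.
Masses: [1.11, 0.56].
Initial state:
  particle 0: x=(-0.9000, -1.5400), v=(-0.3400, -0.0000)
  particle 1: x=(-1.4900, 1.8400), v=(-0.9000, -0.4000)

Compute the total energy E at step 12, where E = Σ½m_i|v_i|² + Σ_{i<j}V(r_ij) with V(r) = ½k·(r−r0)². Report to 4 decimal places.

step 0: x0=(-0.9000, -1.5400) x1=(-1.4900, 1.8400)
step 1: x0=(-0.9093, -1.5392) x1=(-1.5140, 1.8276)
step 2: x0=(-0.9189, -1.5367) x1=(-1.5374, 1.8118)
step 3: x0=(-0.9289, -1.5326) x1=(-1.5603, 1.7928)
step 4: x0=(-0.9391, -1.5268) x1=(-1.5825, 1.7706)
step 5: x0=(-0.9497, -1.5194) x1=(-1.6040, 1.7452)
step 6: x0=(-0.9605, -1.5105) x1=(-1.6250, 1.7166)
step 7: x0=(-0.9717, -1.4999) x1=(-1.6453, 1.6850)
step 8: x0=(-0.9832, -1.4879) x1=(-1.6650, 1.6503)
step 9: x0=(-0.9951, -1.4743) x1=(-1.6840, 1.6126)
step 10: x0=(-1.0073, -1.4592) x1=(-1.7024, 1.5719)
step 11: x0=(-1.0198, -1.4427) x1=(-1.7201, 1.5284)
step 12: x0=(-1.0326, -1.4249) x1=(-1.7371, 1.4822)
step 0 velocities: v0=(-0.3400, -0.0000) v1=(-0.9000, -0.4000)
step 0: KE=0.3358, PE=3.3053, E=3.6411
step 12 velocities: v0=(-0.4815, 0.6879) v1=(-0.6196, -1.7635)
step 12: KE=1.3696, PE=2.2709, E=3.6406

3.6406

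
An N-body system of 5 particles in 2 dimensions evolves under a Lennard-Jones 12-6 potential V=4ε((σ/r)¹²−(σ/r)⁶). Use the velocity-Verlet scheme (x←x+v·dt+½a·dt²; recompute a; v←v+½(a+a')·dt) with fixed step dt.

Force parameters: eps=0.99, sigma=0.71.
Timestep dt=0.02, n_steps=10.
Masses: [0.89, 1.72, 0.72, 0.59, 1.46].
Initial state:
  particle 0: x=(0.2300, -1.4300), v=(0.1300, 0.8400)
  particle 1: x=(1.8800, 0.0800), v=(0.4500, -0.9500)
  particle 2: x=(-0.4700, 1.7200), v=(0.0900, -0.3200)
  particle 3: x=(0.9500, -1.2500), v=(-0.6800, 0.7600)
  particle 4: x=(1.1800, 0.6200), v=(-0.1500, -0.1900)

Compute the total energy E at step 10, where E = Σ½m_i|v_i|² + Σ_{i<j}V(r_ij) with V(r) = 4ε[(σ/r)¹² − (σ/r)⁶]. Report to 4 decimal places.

step 0: x0=(0.2300, -1.4300) x1=(1.8800, 0.0800) x2=(-0.4700, 1.7200) x3=(0.9500, -1.2500) x4=(1.1800, 0.6200)
step 1: x0=(0.2297, -1.4139) x1=(1.8887, 0.0612) x2=(-0.4682, 1.7136) x3=(0.9407, -1.2337) x4=(1.1774, 0.6159)
step 2: x0=(0.2220, -1.3997) x1=(1.8967, 0.0429) x2=(-0.4664, 1.7072) x3=(0.9428, -1.2144) x4=(1.1754, 0.6113)
step 3: x0=(0.2090, -1.3869) x1=(1.9042, 0.0250) x2=(-0.4645, 1.7008) x3=(0.9530, -1.1930) x4=(1.1742, 0.6061)
step 4: x0=(0.1939, -1.3745) x1=(1.9111, 0.0075) x2=(-0.4627, 1.6943) x3=(0.9662, -1.1707) x4=(1.1735, 0.6004)
step 5: x0=(0.1789, -1.3622) x1=(1.9175, -0.0096) x2=(-0.4608, 1.6879) x3=(0.9794, -1.1483) x4=(1.1735, 0.5941)
step 6: x0=(0.1650, -1.3495) x1=(1.9233, -0.0263) x2=(-0.4590, 1.6814) x3=(0.9911, -1.1261) x4=(1.1741, 0.5874)
step 7: x0=(0.1525, -1.3365) x1=(1.9286, -0.0427) x2=(-0.4571, 1.6750) x3=(1.0009, -1.1044) x4=(1.1752, 0.5802)
step 8: x0=(0.1414, -1.3231) x1=(1.9334, -0.0587) x2=(-0.4552, 1.6685) x3=(1.0086, -1.0830) x4=(1.1768, 0.5726)
step 9: x0=(0.1317, -1.3093) x1=(1.9377, -0.0745) x2=(-0.4533, 1.6620) x3=(1.0143, -1.0621) x4=(1.1789, 0.5645)
step 10: x0=(0.1234, -1.2951) x1=(1.9416, -0.0900) x2=(-0.4513, 1.6555) x3=(1.0181, -1.0415) x4=(1.1815, 0.5559)
step 0 velocities: v0=(0.1300, 0.8400) v1=(0.4500, -0.9500) v2=(0.0900, -0.3200) v3=(-0.6800, 0.7600) v4=(-0.1500, -0.1900)
step 0: KE=1.6612, PE=-1.5427, E=0.1184
step 10 velocities: v0=(-0.3807, 0.7208) v1=(0.1807, -0.7661) v2=(0.0966, -0.3249) v3=(0.1449, 1.0232) v4=(0.1419, -0.4379)
step 10: KE=1.3396, PE=-1.2186, E=0.1211

0.1211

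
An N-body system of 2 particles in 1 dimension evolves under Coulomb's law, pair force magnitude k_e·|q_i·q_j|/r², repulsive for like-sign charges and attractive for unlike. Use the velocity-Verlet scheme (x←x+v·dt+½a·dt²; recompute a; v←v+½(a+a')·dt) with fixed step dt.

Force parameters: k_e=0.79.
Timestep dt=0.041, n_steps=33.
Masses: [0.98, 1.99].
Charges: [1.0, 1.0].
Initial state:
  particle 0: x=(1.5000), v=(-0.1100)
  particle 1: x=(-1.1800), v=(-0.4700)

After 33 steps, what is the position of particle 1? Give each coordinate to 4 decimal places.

step 0: x0=(1.5000) x1=(-1.1800)
step 1: x0=(1.4956) x1=(-1.1993)
step 2: x0=(1.4914) x1=(-1.2187)
step 3: x0=(1.4873) x1=(-1.2382)
step 4: x0=(1.4834) x1=(-1.2578)
step 5: x0=(1.4798) x1=(-1.2775)
step 6: x0=(1.4763) x1=(-1.2973)
step 7: x0=(1.4729) x1=(-1.3171)
step 8: x0=(1.4698) x1=(-1.3370)
step 9: x0=(1.4668) x1=(-1.3571)
step 10: x0=(1.4640) x1=(-1.3772)
step 11: x0=(1.4613) x1=(-1.3974)
step 12: x0=(1.4589) x1=(-1.4176)
step 13: x0=(1.4566) x1=(-1.4380)
step 14: x0=(1.4544) x1=(-1.4584)
step 15: x0=(1.4524) x1=(-1.4789)
step 16: x0=(1.4506) x1=(-1.4995)
step 17: x0=(1.4489) x1=(-1.5202)
step 18: x0=(1.4474) x1=(-1.5409)
step 19: x0=(1.4460) x1=(-1.5617)
step 20: x0=(1.4448) x1=(-1.5826)
step 21: x0=(1.4437) x1=(-1.6036)
step 22: x0=(1.4428) x1=(-1.6246)
step 23: x0=(1.4420) x1=(-1.6457)
step 24: x0=(1.4413) x1=(-1.6669)
step 25: x0=(1.4408) x1=(-1.6881)
step 26: x0=(1.4405) x1=(-1.7094)
step 27: x0=(1.4402) x1=(-1.7308)
step 28: x0=(1.4401) x1=(-1.7523)
step 29: x0=(1.4402) x1=(-1.7738)
step 30: x0=(1.4404) x1=(-1.7954)
step 31: x0=(1.4407) x1=(-1.8170)
step 32: x0=(1.4411) x1=(-1.8387)
step 33: x0=(1.4416) x1=(-1.8605)

(-1.8605)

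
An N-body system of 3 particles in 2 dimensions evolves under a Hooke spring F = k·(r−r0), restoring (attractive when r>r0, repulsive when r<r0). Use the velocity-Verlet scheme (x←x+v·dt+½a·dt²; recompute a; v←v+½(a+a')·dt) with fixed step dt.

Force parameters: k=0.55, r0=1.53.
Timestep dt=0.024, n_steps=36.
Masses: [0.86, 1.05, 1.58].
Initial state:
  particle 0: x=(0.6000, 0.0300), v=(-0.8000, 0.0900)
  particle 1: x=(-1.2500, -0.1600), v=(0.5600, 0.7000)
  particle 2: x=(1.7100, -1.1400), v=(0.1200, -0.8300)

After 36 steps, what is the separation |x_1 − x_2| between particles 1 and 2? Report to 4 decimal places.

2.9381

step 0: x0=(0.6000, 0.0300) x1=(-1.2500, -0.1600) x2=(1.7100, -1.1400)
step 1: x0=(0.5808, 0.0321) x1=(-1.2363, -0.1433) x2=(1.7127, -1.1599)
step 2: x0=(0.5614, 0.0342) x1=(-1.2220, -0.1267) x2=(1.7151, -1.1796)
step 3: x0=(0.5420, 0.0363) x1=(-1.2072, -0.1103) x2=(1.7172, -1.1992)
step 4: x0=(0.5226, 0.0383) x1=(-1.1919, -0.0940) x2=(1.7190, -1.2187)
step 5: x0=(0.5032, 0.0402) x1=(-1.1761, -0.0779) x2=(1.7204, -1.2380)
step 6: x0=(0.4837, 0.0421) x1=(-1.1598, -0.0620) x2=(1.7215, -1.2572)
step 7: x0=(0.4643, 0.0439) x1=(-1.1430, -0.0462) x2=(1.7223, -1.2762)
step 8: x0=(0.4449, 0.0456) x1=(-1.1258, -0.0307) x2=(1.7227, -1.2951)
step 9: x0=(0.4256, 0.0473) x1=(-1.1081, -0.0153) x2=(1.7229, -1.3138)
step 10: x0=(0.4064, 0.0488) x1=(-1.0900, -0.0002) x2=(1.7226, -1.3323)
step 11: x0=(0.3873, 0.0503) x1=(-1.0714, 0.0148) x2=(1.7221, -1.3506)
step 12: x0=(0.3683, 0.0516) x1=(-1.0524, 0.0295) x2=(1.7212, -1.3687)
step 13: x0=(0.3495, 0.0528) x1=(-1.0331, 0.0441) x2=(1.7199, -1.3866)
step 14: x0=(0.3308, 0.0539) x1=(-1.0134, 0.0584) x2=(1.7183, -1.4042)
step 15: x0=(0.3124, 0.0549) x1=(-0.9933, 0.0725) x2=(1.7164, -1.4217)
step 16: x0=(0.2941, 0.0557) x1=(-0.9728, 0.0863) x2=(1.7141, -1.4390)
step 17: x0=(0.2761, 0.0564) x1=(-0.9521, 0.1000) x2=(1.7115, -1.4560)
step 18: x0=(0.2583, 0.0569) x1=(-0.9310, 0.1134) x2=(1.7085, -1.4727)
step 19: x0=(0.2408, 0.0573) x1=(-0.9096, 0.1265) x2=(1.7052, -1.4893)
step 20: x0=(0.2236, 0.0575) x1=(-0.8880, 0.1394) x2=(1.7015, -1.5056)
step 21: x0=(0.2067, 0.0575) x1=(-0.8660, 0.1521) x2=(1.6975, -1.5216)
step 22: x0=(0.1901, 0.0574) x1=(-0.8439, 0.1646) x2=(1.6931, -1.5373)
step 23: x0=(0.1739, 0.0570) x1=(-0.8214, 0.1768) x2=(1.6884, -1.5528)
step 24: x0=(0.1580, 0.0565) x1=(-0.7988, 0.1887) x2=(1.6834, -1.5681)
step 25: x0=(0.1425, 0.0557) x1=(-0.7760, 0.2005) x2=(1.6780, -1.5830)
step 26: x0=(0.1275, 0.0547) x1=(-0.7530, 0.2119) x2=(1.6723, -1.5977)
step 27: x0=(0.1128, 0.0534) x1=(-0.7298, 0.2232) x2=(1.6662, -1.6121)
step 28: x0=(0.0985, 0.0519) x1=(-0.7064, 0.2342) x2=(1.6598, -1.6261)
step 29: x0=(0.0848, 0.0502) x1=(-0.6829, 0.2450) x2=(1.6531, -1.6399)
step 30: x0=(0.0714, 0.0482) x1=(-0.6593, 0.2555) x2=(1.6460, -1.6534)
step 31: x0=(0.0586, 0.0458) x1=(-0.6355, 0.2659) x2=(1.6386, -1.6666)
step 32: x0=(0.0462, 0.0432) x1=(-0.6117, 0.2760) x2=(1.6308, -1.6795)
step 33: x0=(0.0343, 0.0403) x1=(-0.5877, 0.2859) x2=(1.6227, -1.6921)
step 34: x0=(0.0229, 0.0370) x1=(-0.5637, 0.2957) x2=(1.6143, -1.7043)
step 35: x0=(0.0120, 0.0333) x1=(-0.5396, 0.3052) x2=(1.6056, -1.7163)
step 36: x0=(0.0016, 0.0293) x1=(-0.5155, 0.3146) x2=(1.5966, -1.7279)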